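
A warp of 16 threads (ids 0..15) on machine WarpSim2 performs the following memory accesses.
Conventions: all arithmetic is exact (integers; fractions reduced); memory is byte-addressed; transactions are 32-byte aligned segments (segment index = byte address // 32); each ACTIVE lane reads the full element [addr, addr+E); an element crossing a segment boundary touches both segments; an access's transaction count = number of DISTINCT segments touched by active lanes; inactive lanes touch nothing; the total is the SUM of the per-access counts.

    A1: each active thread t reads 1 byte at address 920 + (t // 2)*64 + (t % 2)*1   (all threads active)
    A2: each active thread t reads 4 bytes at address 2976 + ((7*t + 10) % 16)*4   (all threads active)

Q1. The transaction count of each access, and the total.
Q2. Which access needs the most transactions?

A1: 8 transactions
A2: 2 transactions

Answer: 8,2; total 10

Answer: A1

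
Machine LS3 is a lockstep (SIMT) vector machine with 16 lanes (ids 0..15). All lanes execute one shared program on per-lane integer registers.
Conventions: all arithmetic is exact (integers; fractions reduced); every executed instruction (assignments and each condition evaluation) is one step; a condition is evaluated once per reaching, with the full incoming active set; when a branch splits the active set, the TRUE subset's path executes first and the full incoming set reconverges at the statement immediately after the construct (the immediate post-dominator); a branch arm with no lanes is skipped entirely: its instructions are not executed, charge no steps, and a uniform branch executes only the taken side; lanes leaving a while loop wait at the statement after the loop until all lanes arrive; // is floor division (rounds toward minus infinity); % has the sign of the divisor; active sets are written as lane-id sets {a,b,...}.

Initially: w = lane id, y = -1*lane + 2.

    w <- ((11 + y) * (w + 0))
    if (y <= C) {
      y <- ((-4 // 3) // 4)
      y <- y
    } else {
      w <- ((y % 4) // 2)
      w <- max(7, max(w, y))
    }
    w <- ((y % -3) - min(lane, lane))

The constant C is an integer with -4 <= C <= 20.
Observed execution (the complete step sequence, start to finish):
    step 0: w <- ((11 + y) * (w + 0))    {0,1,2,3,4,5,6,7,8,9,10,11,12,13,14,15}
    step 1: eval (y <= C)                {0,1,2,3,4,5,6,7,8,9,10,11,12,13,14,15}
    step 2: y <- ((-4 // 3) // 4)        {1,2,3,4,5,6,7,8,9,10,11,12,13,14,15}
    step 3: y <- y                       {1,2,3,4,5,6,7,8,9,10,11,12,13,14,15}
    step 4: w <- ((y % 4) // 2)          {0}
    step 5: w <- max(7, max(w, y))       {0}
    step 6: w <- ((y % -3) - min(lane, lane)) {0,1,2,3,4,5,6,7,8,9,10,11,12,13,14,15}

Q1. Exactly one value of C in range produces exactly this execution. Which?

Answer: C = 1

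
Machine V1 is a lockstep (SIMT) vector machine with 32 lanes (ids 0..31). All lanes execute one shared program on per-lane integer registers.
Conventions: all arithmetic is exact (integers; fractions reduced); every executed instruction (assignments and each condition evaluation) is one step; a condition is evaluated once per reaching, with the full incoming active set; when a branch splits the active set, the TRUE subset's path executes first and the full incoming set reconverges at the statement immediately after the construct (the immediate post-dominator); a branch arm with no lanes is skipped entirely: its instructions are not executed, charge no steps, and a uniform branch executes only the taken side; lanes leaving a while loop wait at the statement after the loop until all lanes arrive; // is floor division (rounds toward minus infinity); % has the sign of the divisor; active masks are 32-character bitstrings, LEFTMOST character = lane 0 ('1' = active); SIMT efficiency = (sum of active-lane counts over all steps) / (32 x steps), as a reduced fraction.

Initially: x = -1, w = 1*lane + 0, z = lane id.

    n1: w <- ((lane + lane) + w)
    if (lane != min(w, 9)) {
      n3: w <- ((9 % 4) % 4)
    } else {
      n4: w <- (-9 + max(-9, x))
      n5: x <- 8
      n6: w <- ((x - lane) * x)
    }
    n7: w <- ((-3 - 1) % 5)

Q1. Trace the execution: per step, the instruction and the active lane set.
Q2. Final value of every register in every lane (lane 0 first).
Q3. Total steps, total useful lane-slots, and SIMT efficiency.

step 0: w <- ((lane + lane) + w)     11111111111111111111111111111111
step 1: eval (lane != min(w, 9))     11111111111111111111111111111111
step 2: w <- ((9 % 4) % 4)           01111111101111111111111111111111
step 3: w <- (-9 + max(-9, x))       10000000010000000000000000000000
step 4: x <- 8                       10000000010000000000000000000000
step 5: w <- ((x - lane) * x)        10000000010000000000000000000000
step 6: w <- ((-3 - 1) % 5)          11111111111111111111111111111111

Answer: 7 steps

x: 8,-1,-1,-1,-1,-1,-1,-1,-1,8,-1,-1,-1,-1,-1,-1,-1,-1,-1,-1,-1,-1,-1,-1,-1,-1,-1,-1,-1,-1,-1,-1
w: 1,1,1,1,1,1,1,1,1,1,1,1,1,1,1,1,1,1,1,1,1,1,1,1,1,1,1,1,1,1,1,1
z: 0,1,2,3,4,5,6,7,8,9,10,11,12,13,14,15,16,17,18,19,20,21,22,23,24,25,26,27,28,29,30,31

steps = 7; useful = 132; efficiency = 132/224 = 33/56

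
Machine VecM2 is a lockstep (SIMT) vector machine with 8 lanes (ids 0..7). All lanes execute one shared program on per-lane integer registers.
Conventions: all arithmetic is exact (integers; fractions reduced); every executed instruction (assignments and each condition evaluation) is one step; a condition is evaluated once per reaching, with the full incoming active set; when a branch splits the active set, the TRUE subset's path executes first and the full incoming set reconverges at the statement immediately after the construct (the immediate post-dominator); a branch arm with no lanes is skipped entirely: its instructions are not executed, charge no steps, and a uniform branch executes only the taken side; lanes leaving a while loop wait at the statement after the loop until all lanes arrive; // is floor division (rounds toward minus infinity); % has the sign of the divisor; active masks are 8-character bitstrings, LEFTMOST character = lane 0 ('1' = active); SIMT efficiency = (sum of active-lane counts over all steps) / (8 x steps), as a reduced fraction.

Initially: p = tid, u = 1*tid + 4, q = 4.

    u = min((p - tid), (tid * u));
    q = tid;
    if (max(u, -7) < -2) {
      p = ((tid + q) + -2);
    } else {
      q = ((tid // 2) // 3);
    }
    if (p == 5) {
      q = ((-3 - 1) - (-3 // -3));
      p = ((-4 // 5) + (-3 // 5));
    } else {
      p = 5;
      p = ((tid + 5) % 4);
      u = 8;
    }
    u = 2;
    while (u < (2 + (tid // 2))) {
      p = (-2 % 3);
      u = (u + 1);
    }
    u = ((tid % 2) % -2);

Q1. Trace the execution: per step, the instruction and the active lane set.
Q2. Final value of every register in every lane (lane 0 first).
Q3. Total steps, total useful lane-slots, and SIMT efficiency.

step 0: u <- min((p - tid), (tid * u)) 11111111
step 1: q <- tid                     11111111
step 2: eval (max(u, -7) < -2)       11111111
step 3: q <- ((tid // 2) // 3)       11111111
step 4: eval (p == 5)                11111111
step 5: q <- ((-3 - 1) - (-3 // -3)) 00000100
step 6: p <- ((-4 // 5) + (-3 // 5)) 00000100
step 7: p <- 5                       11111011
step 8: p <- ((tid + 5) % 4)         11111011
step 9: u <- 8                       11111011
step 10: u <- 2                       11111111
step 11: eval (u < (2 + (tid // 2)))  11111111
step 12: p <- (-2 % 3)                00111111
step 13: u <- (u + 1)                 00111111
step 14: eval (u < (2 + (tid // 2)))  00111111
step 15: p <- (-2 % 3)                00001111
step 16: u <- (u + 1)                 00001111
step 17: eval (u < (2 + (tid // 2)))  00001111
step 18: p <- (-2 % 3)                00000011
step 19: u <- (u + 1)                 00000011
step 20: eval (u < (2 + (tid // 2)))  00000011
step 21: u <- ((tid % 2) % -2)        11111111

Answer: 22 steps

p: 1,2,1,1,1,1,1,1
u: 0,-1,0,-1,0,-1,0,-1
q: 0,0,0,0,0,-5,1,1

steps = 22; useful = 123; efficiency = 123/176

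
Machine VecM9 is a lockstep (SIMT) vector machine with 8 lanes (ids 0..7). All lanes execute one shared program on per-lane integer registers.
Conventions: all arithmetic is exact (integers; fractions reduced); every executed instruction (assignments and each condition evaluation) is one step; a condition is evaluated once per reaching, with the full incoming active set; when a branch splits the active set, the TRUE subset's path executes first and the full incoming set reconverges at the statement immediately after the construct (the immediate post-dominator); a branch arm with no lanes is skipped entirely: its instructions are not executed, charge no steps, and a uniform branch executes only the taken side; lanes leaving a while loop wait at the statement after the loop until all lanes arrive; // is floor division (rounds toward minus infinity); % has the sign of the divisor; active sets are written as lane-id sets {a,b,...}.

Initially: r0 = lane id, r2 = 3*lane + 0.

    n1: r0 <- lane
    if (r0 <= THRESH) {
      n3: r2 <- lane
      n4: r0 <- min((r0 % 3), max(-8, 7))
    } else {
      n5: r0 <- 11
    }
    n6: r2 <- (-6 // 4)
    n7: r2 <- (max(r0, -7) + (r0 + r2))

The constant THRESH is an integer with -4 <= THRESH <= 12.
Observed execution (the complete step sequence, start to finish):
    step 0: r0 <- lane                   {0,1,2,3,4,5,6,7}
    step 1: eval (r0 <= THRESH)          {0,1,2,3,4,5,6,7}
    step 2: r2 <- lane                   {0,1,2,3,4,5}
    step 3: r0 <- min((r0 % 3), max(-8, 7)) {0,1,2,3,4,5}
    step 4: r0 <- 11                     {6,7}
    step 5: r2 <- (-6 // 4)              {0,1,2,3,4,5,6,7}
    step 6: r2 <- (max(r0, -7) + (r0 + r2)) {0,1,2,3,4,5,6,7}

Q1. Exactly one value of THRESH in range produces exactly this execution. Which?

Answer: THRESH = 5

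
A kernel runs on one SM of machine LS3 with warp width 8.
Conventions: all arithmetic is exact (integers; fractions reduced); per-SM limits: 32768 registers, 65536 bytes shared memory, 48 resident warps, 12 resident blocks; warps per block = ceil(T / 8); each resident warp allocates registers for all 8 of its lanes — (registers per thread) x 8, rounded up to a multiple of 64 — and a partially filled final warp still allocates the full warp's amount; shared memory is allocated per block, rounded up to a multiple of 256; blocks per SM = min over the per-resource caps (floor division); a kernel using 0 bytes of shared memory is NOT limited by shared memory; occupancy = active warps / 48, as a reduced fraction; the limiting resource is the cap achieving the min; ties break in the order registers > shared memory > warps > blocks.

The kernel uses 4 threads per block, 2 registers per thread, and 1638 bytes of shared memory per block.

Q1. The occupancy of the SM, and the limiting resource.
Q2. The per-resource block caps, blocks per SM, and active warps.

Answer: occupancy 1/4, limited by blocks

registers: 512 blocks
shared memory: 36 blocks
warps: 48 blocks
blocks: 12 blocks

Answer: 12 blocks, 12 active warps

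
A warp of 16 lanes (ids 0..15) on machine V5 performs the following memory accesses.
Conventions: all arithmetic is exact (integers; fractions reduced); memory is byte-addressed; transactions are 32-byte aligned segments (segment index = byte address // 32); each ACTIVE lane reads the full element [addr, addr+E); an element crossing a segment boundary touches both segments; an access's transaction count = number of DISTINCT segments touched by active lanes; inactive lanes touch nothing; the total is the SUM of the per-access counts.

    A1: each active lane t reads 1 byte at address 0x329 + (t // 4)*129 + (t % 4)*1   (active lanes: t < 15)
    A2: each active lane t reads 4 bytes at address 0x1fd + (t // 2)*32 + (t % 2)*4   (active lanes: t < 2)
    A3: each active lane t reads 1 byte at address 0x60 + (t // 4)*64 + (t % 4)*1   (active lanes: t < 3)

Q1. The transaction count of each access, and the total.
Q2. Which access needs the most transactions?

A1: 4 transactions
A2: 2 transactions
A3: 1 transaction

Answer: 4,2,1; total 7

Answer: A1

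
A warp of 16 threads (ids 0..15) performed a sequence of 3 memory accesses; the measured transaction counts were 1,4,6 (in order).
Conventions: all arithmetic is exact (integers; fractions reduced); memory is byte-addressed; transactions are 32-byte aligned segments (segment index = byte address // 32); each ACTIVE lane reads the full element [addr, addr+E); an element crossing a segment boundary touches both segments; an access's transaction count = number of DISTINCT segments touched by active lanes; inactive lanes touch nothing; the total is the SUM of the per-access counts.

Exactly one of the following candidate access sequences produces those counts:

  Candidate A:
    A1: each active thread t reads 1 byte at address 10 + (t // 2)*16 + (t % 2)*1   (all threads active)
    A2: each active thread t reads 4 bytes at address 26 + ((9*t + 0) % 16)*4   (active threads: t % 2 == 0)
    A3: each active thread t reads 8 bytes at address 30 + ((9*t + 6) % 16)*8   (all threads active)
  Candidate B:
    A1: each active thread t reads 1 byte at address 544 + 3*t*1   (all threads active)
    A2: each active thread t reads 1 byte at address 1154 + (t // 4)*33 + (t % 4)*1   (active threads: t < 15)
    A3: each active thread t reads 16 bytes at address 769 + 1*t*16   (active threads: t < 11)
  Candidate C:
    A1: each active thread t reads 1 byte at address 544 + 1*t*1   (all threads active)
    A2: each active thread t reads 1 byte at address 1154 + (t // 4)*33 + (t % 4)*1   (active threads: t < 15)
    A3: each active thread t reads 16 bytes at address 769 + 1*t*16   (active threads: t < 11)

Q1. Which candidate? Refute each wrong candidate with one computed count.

A: A1 gives 4 transactions, not 1
B: A1 gives 2 transactions, not 1
C: all counts match (1,4,6)

Answer: C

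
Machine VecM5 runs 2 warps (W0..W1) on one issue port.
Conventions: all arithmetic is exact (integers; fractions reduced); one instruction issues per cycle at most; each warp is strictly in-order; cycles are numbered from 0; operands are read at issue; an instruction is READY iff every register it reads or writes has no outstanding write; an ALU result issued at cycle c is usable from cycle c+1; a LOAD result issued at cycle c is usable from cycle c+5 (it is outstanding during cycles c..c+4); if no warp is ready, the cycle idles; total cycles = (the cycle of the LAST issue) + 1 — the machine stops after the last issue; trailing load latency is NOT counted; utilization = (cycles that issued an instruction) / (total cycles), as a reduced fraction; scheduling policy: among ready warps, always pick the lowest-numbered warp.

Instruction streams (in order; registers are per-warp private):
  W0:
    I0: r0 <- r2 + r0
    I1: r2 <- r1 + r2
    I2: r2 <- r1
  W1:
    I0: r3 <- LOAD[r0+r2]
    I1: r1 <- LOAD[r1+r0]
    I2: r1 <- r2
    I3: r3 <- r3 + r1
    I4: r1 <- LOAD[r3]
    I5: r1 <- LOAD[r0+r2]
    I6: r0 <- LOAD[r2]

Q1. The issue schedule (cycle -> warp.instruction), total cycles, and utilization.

cycle 0: W0.I0
cycle 1: W0.I1
cycle 2: W0.I2
cycle 3: W1.I0
cycle 4: W1.I1
cycle 5: idle
cycle 6: idle
cycle 7: idle
cycle 8: idle
cycle 9: W1.I2
cycle 10: W1.I3
cycle 11: W1.I4
cycle 12: idle
cycle 13: idle
cycle 14: idle
cycle 15: idle
cycle 16: W1.I5
cycle 17: W1.I6

Answer: 18 cycles, utilization 5/9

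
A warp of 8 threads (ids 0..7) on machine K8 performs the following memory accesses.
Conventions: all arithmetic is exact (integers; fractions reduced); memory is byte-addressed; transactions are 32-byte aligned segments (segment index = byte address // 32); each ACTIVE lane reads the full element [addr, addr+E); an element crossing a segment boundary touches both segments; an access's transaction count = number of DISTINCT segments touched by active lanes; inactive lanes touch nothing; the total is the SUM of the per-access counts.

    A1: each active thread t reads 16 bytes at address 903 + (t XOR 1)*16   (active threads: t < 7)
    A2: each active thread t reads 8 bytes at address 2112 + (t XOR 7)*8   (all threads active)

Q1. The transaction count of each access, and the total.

A1: 5 transactions
A2: 2 transactions

Answer: 5,2; total 7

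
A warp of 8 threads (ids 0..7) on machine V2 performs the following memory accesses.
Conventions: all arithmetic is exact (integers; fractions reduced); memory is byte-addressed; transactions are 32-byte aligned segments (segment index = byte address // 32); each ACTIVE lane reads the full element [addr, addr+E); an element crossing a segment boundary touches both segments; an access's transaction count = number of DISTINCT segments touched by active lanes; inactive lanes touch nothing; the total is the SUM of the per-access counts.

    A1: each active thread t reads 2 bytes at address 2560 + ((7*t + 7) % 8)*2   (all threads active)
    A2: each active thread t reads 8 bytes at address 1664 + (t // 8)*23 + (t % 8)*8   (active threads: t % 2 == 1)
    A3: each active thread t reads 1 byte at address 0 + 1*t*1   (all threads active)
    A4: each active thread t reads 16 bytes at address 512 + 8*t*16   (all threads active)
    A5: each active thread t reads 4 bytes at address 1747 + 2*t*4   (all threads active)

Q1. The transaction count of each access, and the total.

A1: 1 transaction
A2: 2 transactions
A3: 1 transaction
A4: 8 transactions
A5: 3 transactions

Answer: 1,2,1,8,3; total 15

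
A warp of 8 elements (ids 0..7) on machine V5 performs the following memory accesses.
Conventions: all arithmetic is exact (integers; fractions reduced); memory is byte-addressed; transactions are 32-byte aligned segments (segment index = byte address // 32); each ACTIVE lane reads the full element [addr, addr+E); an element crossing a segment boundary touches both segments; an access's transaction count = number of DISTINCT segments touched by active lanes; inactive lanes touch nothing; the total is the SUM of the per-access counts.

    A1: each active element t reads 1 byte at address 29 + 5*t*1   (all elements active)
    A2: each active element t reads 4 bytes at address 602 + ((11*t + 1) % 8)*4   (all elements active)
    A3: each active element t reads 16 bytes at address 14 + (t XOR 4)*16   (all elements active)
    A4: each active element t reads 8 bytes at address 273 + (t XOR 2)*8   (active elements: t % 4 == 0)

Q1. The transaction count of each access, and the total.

A1: 3 transactions
A2: 2 transactions
A3: 5 transactions
A4: 2 transactions

Answer: 3,2,5,2; total 12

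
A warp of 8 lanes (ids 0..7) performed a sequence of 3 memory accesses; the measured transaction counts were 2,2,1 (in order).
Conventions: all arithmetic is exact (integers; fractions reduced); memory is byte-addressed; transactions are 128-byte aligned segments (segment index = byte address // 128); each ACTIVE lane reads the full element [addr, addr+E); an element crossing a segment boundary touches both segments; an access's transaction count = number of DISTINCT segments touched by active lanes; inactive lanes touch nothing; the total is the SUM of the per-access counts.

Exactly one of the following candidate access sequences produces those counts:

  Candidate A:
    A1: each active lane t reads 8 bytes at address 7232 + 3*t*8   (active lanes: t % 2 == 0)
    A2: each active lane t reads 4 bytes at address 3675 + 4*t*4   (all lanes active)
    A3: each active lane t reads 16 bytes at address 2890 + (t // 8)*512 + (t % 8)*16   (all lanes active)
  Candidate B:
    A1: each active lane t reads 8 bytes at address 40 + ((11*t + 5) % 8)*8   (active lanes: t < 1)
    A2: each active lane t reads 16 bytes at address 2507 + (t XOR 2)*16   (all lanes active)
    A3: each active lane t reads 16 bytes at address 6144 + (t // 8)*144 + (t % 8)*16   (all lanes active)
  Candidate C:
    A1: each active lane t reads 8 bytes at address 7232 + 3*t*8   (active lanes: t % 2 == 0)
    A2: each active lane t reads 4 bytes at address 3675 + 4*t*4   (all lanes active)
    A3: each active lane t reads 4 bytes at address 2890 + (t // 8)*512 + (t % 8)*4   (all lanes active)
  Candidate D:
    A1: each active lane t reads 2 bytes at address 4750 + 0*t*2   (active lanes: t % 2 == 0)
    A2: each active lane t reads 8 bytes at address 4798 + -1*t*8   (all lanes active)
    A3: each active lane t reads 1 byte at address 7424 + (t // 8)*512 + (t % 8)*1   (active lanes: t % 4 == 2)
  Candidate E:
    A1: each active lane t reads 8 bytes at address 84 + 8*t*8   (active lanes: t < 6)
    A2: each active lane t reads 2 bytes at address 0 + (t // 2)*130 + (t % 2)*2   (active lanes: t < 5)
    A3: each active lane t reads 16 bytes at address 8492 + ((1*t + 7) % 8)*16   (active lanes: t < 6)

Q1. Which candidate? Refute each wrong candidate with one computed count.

A: A3 gives 2 transactions, not 1
B: A1 gives 1 transaction, not 2
D: A1 gives 1 transaction, not 2
E: A1 gives 4 transactions, not 2
C: all counts match (2,2,1)

Answer: C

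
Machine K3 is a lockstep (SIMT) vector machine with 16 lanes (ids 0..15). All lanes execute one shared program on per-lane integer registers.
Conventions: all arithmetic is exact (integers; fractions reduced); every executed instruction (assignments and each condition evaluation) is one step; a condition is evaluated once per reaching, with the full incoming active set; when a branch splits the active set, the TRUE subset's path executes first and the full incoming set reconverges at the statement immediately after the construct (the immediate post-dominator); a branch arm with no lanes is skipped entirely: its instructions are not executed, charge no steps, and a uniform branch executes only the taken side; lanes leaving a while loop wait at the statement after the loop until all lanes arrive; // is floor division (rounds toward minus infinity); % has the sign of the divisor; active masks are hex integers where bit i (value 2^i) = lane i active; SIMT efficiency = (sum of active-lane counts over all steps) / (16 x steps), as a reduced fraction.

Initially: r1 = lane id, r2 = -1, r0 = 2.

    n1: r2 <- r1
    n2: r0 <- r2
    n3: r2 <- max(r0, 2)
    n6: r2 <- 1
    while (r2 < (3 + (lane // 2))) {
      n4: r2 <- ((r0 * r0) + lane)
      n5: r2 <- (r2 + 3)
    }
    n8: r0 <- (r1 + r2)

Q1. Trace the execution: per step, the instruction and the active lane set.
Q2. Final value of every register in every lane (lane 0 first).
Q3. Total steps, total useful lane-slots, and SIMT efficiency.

step 0: r2 <- r1                     0xffff
step 1: r0 <- r2                     0xffff
step 2: r2 <- max(r0, 2)             0xffff
step 3: r2 <- 1                      0xffff
step 4: eval (r2 < (3 + (lane // 2))) 0xffff
step 5: r2 <- ((r0 * r0) + lane)     0xffff
step 6: r2 <- (r2 + 3)               0xffff
step 7: eval (r2 < (3 + (lane // 2))) 0xffff
step 8: r0 <- (r1 + r2)              0xffff

Answer: 9 steps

r1: 0,1,2,3,4,5,6,7,8,9,10,11,12,13,14,15
r2: 3,5,9,15,23,33,45,59,75,93,113,135,159,185,213,243
r0: 3,6,11,18,27,38,51,66,83,102,123,146,171,198,227,258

steps = 9; useful = 144; efficiency = 144/144 = 1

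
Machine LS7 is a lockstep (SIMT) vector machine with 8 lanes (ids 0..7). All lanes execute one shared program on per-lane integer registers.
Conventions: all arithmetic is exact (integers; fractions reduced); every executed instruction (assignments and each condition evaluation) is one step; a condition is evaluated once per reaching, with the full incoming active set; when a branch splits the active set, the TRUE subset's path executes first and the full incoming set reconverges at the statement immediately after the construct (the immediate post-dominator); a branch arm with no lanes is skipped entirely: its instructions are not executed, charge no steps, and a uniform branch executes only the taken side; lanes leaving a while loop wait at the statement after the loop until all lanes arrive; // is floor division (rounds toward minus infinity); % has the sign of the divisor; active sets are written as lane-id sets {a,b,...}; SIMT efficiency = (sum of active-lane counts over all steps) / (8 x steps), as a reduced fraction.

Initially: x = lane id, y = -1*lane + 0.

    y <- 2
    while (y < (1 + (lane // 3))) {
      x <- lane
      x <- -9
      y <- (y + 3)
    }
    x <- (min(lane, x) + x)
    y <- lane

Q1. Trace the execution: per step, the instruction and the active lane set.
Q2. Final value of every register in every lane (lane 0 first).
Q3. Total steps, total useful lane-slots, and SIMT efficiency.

step 0: y <- 2                       {0,1,2,3,4,5,6,7}
step 1: eval (y < (1 + (lane // 3))) {0,1,2,3,4,5,6,7}
step 2: x <- lane                    {6,7}
step 3: x <- -9                      {6,7}
step 4: y <- (y + 3)                 {6,7}
step 5: eval (y < (1 + (lane // 3))) {6,7}
step 6: x <- (min(lane, x) + x)      {0,1,2,3,4,5,6,7}
step 7: y <- lane                    {0,1,2,3,4,5,6,7}

Answer: 8 steps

x: 0,2,4,6,8,10,-18,-18
y: 0,1,2,3,4,5,6,7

steps = 8; useful = 40; efficiency = 40/64 = 5/8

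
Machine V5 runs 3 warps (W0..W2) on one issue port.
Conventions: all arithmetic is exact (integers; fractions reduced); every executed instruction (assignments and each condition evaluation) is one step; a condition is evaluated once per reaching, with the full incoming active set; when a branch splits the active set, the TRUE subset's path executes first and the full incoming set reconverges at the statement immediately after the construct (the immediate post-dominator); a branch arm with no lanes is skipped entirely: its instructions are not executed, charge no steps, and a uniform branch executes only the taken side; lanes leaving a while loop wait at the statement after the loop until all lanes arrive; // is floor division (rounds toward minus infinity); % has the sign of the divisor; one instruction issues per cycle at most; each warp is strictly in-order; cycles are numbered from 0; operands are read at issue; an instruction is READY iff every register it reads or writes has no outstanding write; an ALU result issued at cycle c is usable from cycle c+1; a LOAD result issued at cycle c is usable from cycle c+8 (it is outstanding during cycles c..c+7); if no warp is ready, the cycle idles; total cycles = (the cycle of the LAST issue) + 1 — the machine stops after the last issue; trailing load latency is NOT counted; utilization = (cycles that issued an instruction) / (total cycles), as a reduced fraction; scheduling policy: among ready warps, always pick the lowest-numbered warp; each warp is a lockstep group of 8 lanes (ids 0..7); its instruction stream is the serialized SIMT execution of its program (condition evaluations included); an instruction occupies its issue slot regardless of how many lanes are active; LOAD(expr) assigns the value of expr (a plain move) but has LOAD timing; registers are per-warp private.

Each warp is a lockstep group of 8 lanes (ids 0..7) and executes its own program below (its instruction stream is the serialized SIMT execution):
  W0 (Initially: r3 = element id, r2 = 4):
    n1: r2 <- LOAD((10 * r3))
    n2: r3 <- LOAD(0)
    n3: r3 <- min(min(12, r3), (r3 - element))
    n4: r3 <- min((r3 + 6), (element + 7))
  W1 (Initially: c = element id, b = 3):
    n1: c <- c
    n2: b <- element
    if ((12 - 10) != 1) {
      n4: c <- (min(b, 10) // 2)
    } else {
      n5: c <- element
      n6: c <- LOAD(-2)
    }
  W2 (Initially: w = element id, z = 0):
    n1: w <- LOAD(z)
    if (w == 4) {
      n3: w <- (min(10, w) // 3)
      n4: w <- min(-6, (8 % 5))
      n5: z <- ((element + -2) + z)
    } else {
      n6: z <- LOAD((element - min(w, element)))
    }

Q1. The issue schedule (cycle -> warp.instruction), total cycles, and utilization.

cycle 0: W0.I0
cycle 1: W0.I1
cycle 2: W1.I0
cycle 3: W1.I1
cycle 4: W1.I2
cycle 5: W1.I3
cycle 6: W2.I0
cycle 7: idle
cycle 8: idle
cycle 9: W0.I2
cycle 10: W0.I3
cycle 11: idle
cycle 12: idle
cycle 13: idle
cycle 14: W2.I1
cycle 15: W2.I2

Answer: 16 cycles, utilization 11/16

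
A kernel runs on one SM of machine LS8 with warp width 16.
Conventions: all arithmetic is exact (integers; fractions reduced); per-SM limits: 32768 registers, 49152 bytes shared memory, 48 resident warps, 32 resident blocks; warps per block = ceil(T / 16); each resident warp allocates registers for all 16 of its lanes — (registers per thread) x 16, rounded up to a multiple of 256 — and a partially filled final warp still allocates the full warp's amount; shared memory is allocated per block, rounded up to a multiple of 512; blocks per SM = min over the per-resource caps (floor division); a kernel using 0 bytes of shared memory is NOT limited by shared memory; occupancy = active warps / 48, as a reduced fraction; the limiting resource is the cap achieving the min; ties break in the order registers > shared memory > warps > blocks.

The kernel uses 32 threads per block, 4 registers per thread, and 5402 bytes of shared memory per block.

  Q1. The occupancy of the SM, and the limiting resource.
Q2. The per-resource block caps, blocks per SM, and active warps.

Answer: occupancy 1/3, limited by shared memory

registers: 64 blocks
shared memory: 8 blocks
warps: 24 blocks
blocks: 32 blocks

Answer: 8 blocks, 16 active warps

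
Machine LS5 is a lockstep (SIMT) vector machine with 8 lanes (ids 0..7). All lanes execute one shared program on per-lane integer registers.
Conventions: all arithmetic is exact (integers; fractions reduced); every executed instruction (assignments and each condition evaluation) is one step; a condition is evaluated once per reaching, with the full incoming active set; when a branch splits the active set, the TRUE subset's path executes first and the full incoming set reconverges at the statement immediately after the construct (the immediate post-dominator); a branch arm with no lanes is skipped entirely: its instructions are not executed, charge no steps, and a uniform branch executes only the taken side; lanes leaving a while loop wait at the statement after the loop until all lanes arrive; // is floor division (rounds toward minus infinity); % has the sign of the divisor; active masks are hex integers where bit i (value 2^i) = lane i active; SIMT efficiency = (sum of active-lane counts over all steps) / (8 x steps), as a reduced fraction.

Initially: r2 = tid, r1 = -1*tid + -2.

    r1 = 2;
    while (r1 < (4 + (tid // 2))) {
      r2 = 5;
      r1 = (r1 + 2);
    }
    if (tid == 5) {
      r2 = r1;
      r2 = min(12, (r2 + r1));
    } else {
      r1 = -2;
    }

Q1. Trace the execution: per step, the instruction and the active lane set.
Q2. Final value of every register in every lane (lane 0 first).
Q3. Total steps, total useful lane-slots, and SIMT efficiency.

step 0: r1 <- 2                      0xff
step 1: eval (r1 < (4 + (tid // 2))) 0xff
step 2: r2 <- 5                      0xff
step 3: r1 <- (r1 + 2)               0xff
step 4: eval (r1 < (4 + (tid // 2))) 0xff
step 5: r2 <- 5                      0xfc
step 6: r1 <- (r1 + 2)               0xfc
step 7: eval (r1 < (4 + (tid // 2))) 0xfc
step 8: r2 <- 5                      0xc0
step 9: r1 <- (r1 + 2)               0xc0
step 10: eval (r1 < (4 + (tid // 2))) 0xc0
step 11: eval (tid == 5)              0xff
step 12: r2 <- r1                     0x20
step 13: r2 <- min(12, (r2 + r1))     0x20
step 14: r1 <- -2                     0xdf

Answer: 15 steps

r2: 5,5,5,5,5,12,5,5
r1: -2,-2,-2,-2,-2,6,-2,-2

steps = 15; useful = 81; efficiency = 81/120 = 27/40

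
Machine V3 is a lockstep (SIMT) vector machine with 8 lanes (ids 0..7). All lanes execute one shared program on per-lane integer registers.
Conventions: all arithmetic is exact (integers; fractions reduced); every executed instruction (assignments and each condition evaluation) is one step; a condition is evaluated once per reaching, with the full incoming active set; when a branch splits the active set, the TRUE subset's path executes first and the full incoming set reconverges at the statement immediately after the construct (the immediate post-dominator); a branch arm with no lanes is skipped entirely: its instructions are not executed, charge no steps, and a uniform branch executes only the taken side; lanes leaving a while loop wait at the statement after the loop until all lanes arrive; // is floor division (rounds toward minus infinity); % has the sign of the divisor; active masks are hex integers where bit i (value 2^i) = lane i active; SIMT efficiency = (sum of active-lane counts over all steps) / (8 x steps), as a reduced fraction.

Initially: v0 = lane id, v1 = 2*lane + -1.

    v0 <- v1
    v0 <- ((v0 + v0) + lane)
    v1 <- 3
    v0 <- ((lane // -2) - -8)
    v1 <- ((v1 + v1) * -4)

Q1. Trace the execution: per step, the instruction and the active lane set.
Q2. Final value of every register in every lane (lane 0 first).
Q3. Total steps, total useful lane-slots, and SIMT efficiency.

step 0: v0 <- v1                     0xff
step 1: v0 <- ((v0 + v0) + lane)     0xff
step 2: v1 <- 3                      0xff
step 3: v0 <- ((lane // -2) - -8)    0xff
step 4: v1 <- ((v1 + v1) * -4)       0xff

Answer: 5 steps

v0: 8,7,7,6,6,5,5,4
v1: -24,-24,-24,-24,-24,-24,-24,-24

steps = 5; useful = 40; efficiency = 40/40 = 1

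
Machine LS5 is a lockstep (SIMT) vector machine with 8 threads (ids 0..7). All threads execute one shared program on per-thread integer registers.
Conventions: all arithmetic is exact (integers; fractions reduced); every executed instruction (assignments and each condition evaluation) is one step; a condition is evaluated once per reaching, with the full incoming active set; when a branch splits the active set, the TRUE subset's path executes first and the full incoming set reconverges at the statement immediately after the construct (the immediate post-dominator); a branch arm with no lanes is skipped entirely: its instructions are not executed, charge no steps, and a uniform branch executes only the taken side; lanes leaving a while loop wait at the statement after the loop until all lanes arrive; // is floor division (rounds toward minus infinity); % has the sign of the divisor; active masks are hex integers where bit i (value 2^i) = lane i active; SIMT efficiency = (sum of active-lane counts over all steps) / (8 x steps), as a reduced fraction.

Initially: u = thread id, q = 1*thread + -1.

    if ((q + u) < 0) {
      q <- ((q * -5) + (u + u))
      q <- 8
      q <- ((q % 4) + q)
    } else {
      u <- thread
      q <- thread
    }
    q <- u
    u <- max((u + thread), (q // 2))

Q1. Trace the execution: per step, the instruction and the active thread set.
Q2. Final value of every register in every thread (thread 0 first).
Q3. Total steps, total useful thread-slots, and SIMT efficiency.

step 0: eval ((q + u) < 0)           0xff
step 1: q <- ((q * -5) + (u + u))    0x01
step 2: q <- 8                       0x01
step 3: q <- ((q % 4) + q)           0x01
step 4: u <- thread                  0xfe
step 5: q <- thread                  0xfe
step 6: q <- u                       0xff
step 7: u <- max((u + thread), (q // 2)) 0xff

Answer: 8 steps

u: 0,2,4,6,8,10,12,14
q: 0,1,2,3,4,5,6,7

steps = 8; useful = 41; efficiency = 41/64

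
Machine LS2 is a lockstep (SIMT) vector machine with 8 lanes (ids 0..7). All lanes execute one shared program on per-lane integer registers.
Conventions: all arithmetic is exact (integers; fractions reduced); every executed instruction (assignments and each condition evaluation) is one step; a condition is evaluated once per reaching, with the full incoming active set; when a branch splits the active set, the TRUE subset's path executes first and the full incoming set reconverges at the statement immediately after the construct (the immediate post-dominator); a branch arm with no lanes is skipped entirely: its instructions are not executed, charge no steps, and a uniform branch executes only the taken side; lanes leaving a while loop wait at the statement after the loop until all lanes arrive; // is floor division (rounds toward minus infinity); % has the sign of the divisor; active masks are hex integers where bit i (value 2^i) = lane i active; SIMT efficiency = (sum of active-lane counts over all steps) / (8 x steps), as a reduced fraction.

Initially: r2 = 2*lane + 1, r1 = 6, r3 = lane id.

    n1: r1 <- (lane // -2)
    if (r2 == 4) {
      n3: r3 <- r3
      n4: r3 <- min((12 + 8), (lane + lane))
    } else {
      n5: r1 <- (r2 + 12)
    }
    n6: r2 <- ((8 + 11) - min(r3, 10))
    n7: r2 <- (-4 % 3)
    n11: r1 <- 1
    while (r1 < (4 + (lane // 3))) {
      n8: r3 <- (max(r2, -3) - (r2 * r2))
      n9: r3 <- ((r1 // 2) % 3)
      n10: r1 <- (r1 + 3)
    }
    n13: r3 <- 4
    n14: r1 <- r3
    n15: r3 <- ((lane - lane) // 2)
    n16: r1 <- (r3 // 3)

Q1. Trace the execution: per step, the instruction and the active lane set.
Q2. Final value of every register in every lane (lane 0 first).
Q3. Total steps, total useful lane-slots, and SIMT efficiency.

step 0: r1 <- (lane // -2)           0xff
step 1: eval (r2 == 4)               0xff
step 2: r1 <- (r2 + 12)              0xff
step 3: r2 <- ((8 + 11) - min(r3, 10)) 0xff
step 4: r2 <- (-4 % 3)               0xff
step 5: r1 <- 1                      0xff
step 6: eval (r1 < (4 + (lane // 3))) 0xff
step 7: r3 <- (max(r2, -3) - (r2 * r2)) 0xff
step 8: r3 <- ((r1 // 2) % 3)        0xff
step 9: r1 <- (r1 + 3)               0xff
step 10: eval (r1 < (4 + (lane // 3))) 0xff
step 11: r3 <- (max(r2, -3) - (r2 * r2)) 0xf8
step 12: r3 <- ((r1 // 2) % 3)        0xf8
step 13: r1 <- (r1 + 3)               0xf8
step 14: eval (r1 < (4 + (lane // 3))) 0xf8
step 15: r3 <- 4                      0xff
step 16: r1 <- r3                     0xff
step 17: r3 <- ((lane - lane) // 2)   0xff
step 18: r1 <- (r3 // 3)              0xff

Answer: 19 steps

r2: 2,2,2,2,2,2,2,2
r1: 0,0,0,0,0,0,0,0
r3: 0,0,0,0,0,0,0,0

steps = 19; useful = 140; efficiency = 140/152 = 35/38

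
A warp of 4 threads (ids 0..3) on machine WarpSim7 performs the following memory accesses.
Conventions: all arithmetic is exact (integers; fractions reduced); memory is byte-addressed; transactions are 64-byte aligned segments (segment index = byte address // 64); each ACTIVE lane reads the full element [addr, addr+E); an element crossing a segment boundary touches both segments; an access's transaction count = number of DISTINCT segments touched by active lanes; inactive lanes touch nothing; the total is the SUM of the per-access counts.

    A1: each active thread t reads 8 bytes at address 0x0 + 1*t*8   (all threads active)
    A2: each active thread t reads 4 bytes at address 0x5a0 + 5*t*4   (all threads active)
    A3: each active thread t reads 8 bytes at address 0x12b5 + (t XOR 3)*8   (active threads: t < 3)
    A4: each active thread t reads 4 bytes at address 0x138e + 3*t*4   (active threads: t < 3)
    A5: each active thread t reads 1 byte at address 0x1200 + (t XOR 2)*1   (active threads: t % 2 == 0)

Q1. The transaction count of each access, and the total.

A1: 1 transaction
A2: 2 transactions
A3: 2 transactions
A4: 1 transaction
A5: 1 transaction

Answer: 1,2,2,1,1; total 7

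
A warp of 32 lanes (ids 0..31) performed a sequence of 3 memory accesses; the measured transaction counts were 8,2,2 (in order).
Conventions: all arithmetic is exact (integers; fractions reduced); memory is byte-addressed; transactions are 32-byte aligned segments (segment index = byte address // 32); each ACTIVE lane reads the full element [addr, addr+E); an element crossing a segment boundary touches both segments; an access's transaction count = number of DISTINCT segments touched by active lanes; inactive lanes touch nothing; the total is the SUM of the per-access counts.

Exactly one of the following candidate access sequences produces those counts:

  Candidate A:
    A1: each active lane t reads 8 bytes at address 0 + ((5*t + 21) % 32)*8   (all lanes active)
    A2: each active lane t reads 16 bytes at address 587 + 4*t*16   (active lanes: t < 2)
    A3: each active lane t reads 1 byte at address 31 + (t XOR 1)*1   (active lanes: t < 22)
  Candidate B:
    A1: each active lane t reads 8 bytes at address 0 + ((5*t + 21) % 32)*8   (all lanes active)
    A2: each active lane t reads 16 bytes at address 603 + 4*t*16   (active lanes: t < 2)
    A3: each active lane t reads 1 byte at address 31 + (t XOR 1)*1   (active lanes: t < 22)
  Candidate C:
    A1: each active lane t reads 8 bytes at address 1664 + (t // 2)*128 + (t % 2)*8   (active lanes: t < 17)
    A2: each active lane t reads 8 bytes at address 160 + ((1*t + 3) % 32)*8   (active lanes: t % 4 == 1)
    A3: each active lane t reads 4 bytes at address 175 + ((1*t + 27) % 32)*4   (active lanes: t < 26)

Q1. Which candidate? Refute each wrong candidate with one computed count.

B: A2 gives 4 transactions, not 2
C: A1 gives 9 transactions, not 8
A: all counts match (8,2,2)

Answer: A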